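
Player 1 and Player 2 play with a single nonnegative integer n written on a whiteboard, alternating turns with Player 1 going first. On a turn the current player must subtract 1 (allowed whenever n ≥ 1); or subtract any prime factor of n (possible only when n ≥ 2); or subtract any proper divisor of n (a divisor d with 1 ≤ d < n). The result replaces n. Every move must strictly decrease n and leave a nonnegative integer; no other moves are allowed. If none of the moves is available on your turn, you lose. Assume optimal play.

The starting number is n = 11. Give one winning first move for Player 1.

Positions with no move are L. A position that does have a move is losing for the player to move precisely when every available move leads to a winning position for the opponent. Fill in the labels:
n=0: no move → L
n=1: can move to 0, which is L ⇒ W
n=2: can move to 0, which is L ⇒ W
n=3: can move to 0, which is L ⇒ W
n=4: moves to 2(W), 3(W); every one is W ⇒ L
n=5: can move to 0, which is L ⇒ W
n=6: can move to 4, which is L ⇒ W
n=7: can move to 0, which is L ⇒ W
n=8: can move to 4, which is L ⇒ W
n=9: moves to 6(W), 8(W); every one is W ⇒ L
n=10: can move to 9, which is L ⇒ W
n=11: can move to 0, which is L ⇒ W
From 11, the L positions reachable in one move are: 0.

Move to 0.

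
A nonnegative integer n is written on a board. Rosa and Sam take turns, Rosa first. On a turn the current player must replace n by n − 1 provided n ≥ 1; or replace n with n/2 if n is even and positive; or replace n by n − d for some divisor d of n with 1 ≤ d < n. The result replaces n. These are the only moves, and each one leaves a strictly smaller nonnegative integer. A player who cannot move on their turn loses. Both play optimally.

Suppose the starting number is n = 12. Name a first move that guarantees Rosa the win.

Move to 9.

Label each position W (a win for the player to move) or L (a loss). A position with no legal move is L; any other position is W exactly when some move reaches an L, and L when every move reaches a W.
n=0: no move → L
n=1: W (go to 0, an L position)
n=2: L (sole option 1(W) is W)
n=3: W (go to 2, an L position)
n=4: W (go to 2, an L position)
n=5: L (sole option 4(W) is W)
n=6: W (go to 5, an L position)
n=7: L (sole option 6(W) is W)
n=8: W (go to 7, an L position)
n=9: L (options 6(W), 8(W) are all W)
n=10: W (go to 5, an L position)
n=11: L (sole option 10(W) is W)
n=12: W (go to 9, an L position)
From 12, the L positions reachable in one move are: 9, 11. Any move reaching one of these is winning.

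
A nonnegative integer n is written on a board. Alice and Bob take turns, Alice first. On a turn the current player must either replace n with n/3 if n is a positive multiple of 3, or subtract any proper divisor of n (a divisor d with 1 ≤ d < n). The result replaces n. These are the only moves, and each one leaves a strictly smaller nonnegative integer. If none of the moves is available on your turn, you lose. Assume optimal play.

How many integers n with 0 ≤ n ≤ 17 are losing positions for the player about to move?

Classify positions by backward induction: terminal positions (no move available) are L. From any other position, the mover wins iff some move reaches an L.
n=0: no move → L
n=1: no move → L
n=2: W (go to 1, an L position)
n=3: W (go to 1, an L position)
n=4: L (options 2(W), 3(W) are all W)
n=5: W (go to 4, an L position)
n=6: W (go to 4, an L position)
n=7: L (sole option 6(W) is W)
n=8: W (go to 4, an L position)
n=9: L (options 3(W), 6(W), 8(W) are all W)
n=10: W (go to 9, an L position)
n=11: L (sole option 10(W) is W)
n=12: W (go to 4, an L position)
n=13: L (sole option 12(W) is W)
n=14: W (go to 7, an L position)
n=15: L (options 5(W), 10(W), 12(W), 14(W) are all W)
n=16: W (go to 15, an L position)
n=17: L (sole option 16(W) is W)
L entries with 0 ≤ n ≤ 17: n = 0, 1, 4, 7, 9, 11, 13, 15, 17; that makes 9.

9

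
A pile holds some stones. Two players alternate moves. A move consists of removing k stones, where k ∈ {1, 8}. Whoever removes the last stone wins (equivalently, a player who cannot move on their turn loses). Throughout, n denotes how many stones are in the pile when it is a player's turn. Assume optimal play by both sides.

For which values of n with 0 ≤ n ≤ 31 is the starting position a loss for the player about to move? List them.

Classify positions by backward induction: terminal positions (no move available) are L. From any other position, the mover wins iff some move reaches an L.
n=0: no move → L
n=1: →0(L), so W
n=2: →1(W) only, which is W, so L
n=3: →2(L), so W
n=4: →3(W) only, which is W, so L
n=5: →4(L), so W
n=6: →5(W) only, which is W, so L
n=7: →6(L), so W
n=8: →0(L), so W
n=9: →8(W), 1(W) — all W, so L
n=10: →9(L), so W
n=11: →10(W), 3(W) — all W, so L
n=12: →11(L), so W
n=13: →12(W), 5(W) — all W, so L
n=14: →13(L), so W
n=15: →14(W), 7(W) — all W, so L
n=16: →15(L), so W
n=17: →9(L), so W
n=18: →17(W), 10(W) — all W, so L
n=19: →18(L), so W
n=20: →19(W), 12(W) — all W, so L
n=21: →20(L), so W
n=22: →21(W), 14(W) — all W, so L
n=23: →22(L), so W
n=24: →23(W), 16(W) — all W, so L
n=25: →24(L), so W
n=26: →18(L), so W
n=27: →26(W), 19(W) — all W, so L
n=28: →27(L), so W
n=29: →28(W), 21(W) — all W, so L
n=30: →29(L), so W
n=31: →30(W), 23(W) — all W, so L
The losing starting values of n are exactly the entries labelled L in this table (15 of them).

0, 2, 4, 6, 9, 11, 13, 15, 18, 20, 22, 24, 27, 29, 31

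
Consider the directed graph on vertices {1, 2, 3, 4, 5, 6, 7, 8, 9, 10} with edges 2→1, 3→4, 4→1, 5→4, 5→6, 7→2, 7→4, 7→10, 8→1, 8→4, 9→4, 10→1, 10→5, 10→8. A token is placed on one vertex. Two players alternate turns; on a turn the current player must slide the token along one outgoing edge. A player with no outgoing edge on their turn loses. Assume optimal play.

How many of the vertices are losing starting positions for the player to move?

5

Compute win/loss labels from the base case upward. A position with no move is L. Any other position is W if it can reach an L in one move, else L.
Every edge goes from a vertex to one that appears earlier in the order 1, 6, 4, 5, 8, 2, 10, 7, 9, 3, so processing vertices in that order labels each vertex after all of its successors.
1: no outgoing edge → L
6: no outgoing edge → L
4: W (go to 1, an L position)
5: W (go to 6, an L position)
8: W (go to 1, an L position)
2: W (go to 1, an L position)
10: W (go to 1, an L position)
7: L (options 10(W), 2(W), 4(W) are all W)
9: L (sole option 4(W) is W)
3: L (sole option 4(W) is W)
The L vertices are 1, 3, 6, 7, 9; that is 5 in all.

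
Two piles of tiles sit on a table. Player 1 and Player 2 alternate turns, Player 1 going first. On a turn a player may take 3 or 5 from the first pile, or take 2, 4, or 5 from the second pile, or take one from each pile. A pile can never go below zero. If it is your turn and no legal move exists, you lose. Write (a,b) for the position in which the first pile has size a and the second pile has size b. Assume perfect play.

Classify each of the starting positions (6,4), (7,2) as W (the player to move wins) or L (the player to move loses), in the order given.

(6,4): L, (7,2): W

Positions with no move are L. A position that does have a move is losing for the player to move precisely when every available move leads to a winning position for the opponent. Fill in the labels:
No move ever increases a pile, so every position that can arise here has a ≤ 7 and b ≤ 4; it is enough to label the cells with 0 ≤ a ≤ 7 and 0 ≤ b ≤ 4.
Every move lowers a or b (never raises either), so fill the grid row by row in increasing a, and left to right within a row: each cell's successors are then already labelled.
      b=0  b=1  b=2  b=3  b=4
a=0:    L    L    W    W    W
a=1:    L    W    W    L    W
a=2:    L    W    W    L    W
a=3:    W    W    L    L    W
a=4:    W    L    L    W    W
a=5:    W    W    W    W    L
a=6:    W    L    W    W    L
a=7:    W    W    W    W    L
Cells with no legal move (terminal, hence L): (0,0), (0,1), (1,0), (2,0).
The remaining L cells, each justified by listing all of its moves:
(1,3): L (options (1,1)(W), (0,2)(W) are all W)
(2,3): L (options (2,1)(W), (1,2)(W) are all W)
(3,2): L (options (0,2)(W), (3,0)(W), (2,1)(W) are all W)
(3,3): L (options (0,3)(W), (3,1)(W), (2,2)(W) are all W)
(4,1): L (options (1,1)(W), (3,0)(W) are all W)
(4,2): L (options (1,2)(W), (4,0)(W), (3,1)(W) are all W)
(5,4): L (options (2,4)(W), (0,4)(W), (5,2)(W), (5,0)(W), (4,3)(W) are all W)
(6,1): L (options (3,1)(W), (1,1)(W), (5,0)(W) are all W)
(6,4): L (options (3,4)(W), (1,4)(W), (6,2)(W), (6,0)(W), (5,3)(W) are all W)
(7,4): L (options (4,4)(W), (2,4)(W), (7,2)(W), (7,0)(W), (6,3)(W) are all W)
Every other cell has at least one move into one of the L cells above, so it is W.
(6,4): one of the L cells justified above, so L
(7,2): the move to (4,2) reaches an L cell, so W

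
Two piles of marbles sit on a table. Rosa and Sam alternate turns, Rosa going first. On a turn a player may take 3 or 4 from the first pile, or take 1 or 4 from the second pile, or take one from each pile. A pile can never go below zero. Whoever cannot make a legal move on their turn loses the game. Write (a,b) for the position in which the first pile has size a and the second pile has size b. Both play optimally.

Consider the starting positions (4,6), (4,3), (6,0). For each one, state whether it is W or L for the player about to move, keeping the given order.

Use the standard recursion: the mover loses at a terminal position; elsewhere, the mover wins exactly when some move hands the opponent an L position.
No move ever increases a pile, so every position that can arise here has a ≤ 6 and b ≤ 6; it is enough to label the cells with 0 ≤ a ≤ 6 and 0 ≤ b ≤ 6.
Every move lowers a or b (never raises either), so fill the grid row by row in increasing a, and left to right within a row: each cell's successors are then already labelled.
      b=0  b=1  b=2  b=3  b=4  b=5  b=6
a=0:    L    W    L    W    W    L    W
a=1:    L    W    L    W    W    L    W
a=2:    L    W    L    W    W    L    W
a=3:    W    W    W    W    L    W    W
a=4:    W    L    W    L    W    W    L
a=5:    W    L    W    L    W    W    L
a=6:    W    L    W    L    W    W    L
Cells with no legal move (terminal, hence L): (0,0), (1,0), (2,0).
The remaining L cells, each justified by listing all of its moves:
(0,2): L (sole option (0,1)(W) is W)
(0,5): L (options (0,4)(W), (0,1)(W) are all W)
(1,2): L (options (1,1)(W), (0,1)(W) are all W)
(1,5): L (options (1,4)(W), (1,1)(W), (0,4)(W) are all W)
(2,2): L (options (2,1)(W), (1,1)(W) are all W)
(2,5): L (options (2,4)(W), (2,1)(W), (1,4)(W) are all W)
(3,4): L (options (0,4)(W), (3,3)(W), (3,0)(W), (2,3)(W) are all W)
(4,1): L (options (1,1)(W), (0,1)(W), (4,0)(W), (3,0)(W) are all W)
(4,3): L (options (1,3)(W), (0,3)(W), (4,2)(W), (3,2)(W) are all W)
(4,6): L (options (1,6)(W), (0,6)(W), (4,5)(W), (4,2)(W), (3,5)(W) are all W)
(5,1): L (options (2,1)(W), (1,1)(W), (5,0)(W), (4,0)(W) are all W)
(5,3): L (options (2,3)(W), (1,3)(W), (5,2)(W), (4,2)(W) are all W)
(5,6): L (options (2,6)(W), (1,6)(W), (5,5)(W), (5,2)(W), (4,5)(W) are all W)
(6,1): L (options (3,1)(W), (2,1)(W), (6,0)(W), (5,0)(W) are all W)
(6,3): L (options (3,3)(W), (2,3)(W), (6,2)(W), (5,2)(W) are all W)
(6,6): L (options (3,6)(W), (2,6)(W), (6,5)(W), (6,2)(W), (5,5)(W) are all W)
Every other cell has at least one move into one of the L cells above, so it is W.
(4,6): one of the L cells justified above, so L
(4,3): one of the L cells justified above, so L
(6,0): the move to (2,0) reaches an L cell, so W

(4,6): L, (4,3): L, (6,0): W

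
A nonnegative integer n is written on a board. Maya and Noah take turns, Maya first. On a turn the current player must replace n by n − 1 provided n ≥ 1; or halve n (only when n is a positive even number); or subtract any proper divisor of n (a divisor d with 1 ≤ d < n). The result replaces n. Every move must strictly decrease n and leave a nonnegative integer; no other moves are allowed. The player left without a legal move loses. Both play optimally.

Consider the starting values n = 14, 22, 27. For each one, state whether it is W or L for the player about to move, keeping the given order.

Work bottom-up. With no move the player to move loses. Otherwise the position is W if at least one move leads to an L position for the opponent, and L if every move leads to a W.
n=0: no move → L
n=1: reaches L-position 0 → W
n=2: only reaches 1(W), which is W → L
n=3: reaches L-position 2 → W
n=4: reaches L-position 2 → W
n=5: only reaches 4(W), which is W → L
n=6: reaches L-position 5 → W
n=7: only reaches 6(W), which is W → L
n=8: reaches L-position 7 → W
n=9: only reaches 6(W), 8(W), all W → L
n=10: reaches L-position 5 → W
n=11: only reaches 10(W), which is W → L
n=12: reaches L-position 9 → W
n=13: only reaches 12(W), which is W → L
n=14: reaches L-position 7 → W
n=15: only reaches 10(W), 12(W), 14(W), all W → L
n=16: reaches L-position 15 → W
n=17: only reaches 16(W), which is W → L
n=18: reaches L-position 9 → W
n=19: only reaches 18(W), which is W → L
n=20: reaches L-position 15 → W
n=21: only reaches 14(W), 18(W), 20(W), all W → L
n=22: reaches L-position 11 → W
n=23: only reaches 22(W), which is W → L
n=24: reaches L-position 21 → W
n=25: only reaches 20(W), 24(W), all W → L
n=26: reaches L-position 13 → W
n=27: only reaches 18(W), 24(W), 26(W), all W → L

14: W, 22: W, 27: L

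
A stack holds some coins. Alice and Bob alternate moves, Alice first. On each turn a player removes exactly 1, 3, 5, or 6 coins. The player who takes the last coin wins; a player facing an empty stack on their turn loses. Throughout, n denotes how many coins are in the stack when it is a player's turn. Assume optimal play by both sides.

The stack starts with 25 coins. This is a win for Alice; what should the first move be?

Remove 1, leaving 24.

Positions with no move are L. A position that does have a move is losing for the player to move precisely when every available move leads to a winning position for the opponent. Fill in the labels:
n=0: no move → L
n=1: W (go to 0, an L position)
n=2: L (sole option 1(W) is W)
n=3: W (go to 2, an L position)
n=4: L (options 3(W), 1(W) are all W)
n=5: W (go to 4, an L position)
n=6: W (go to 0, an L position)
n=7: W (go to 4, an L position)
n=8: W (go to 2, an L position)
n=9: W (go to 4, an L position)
n=10: W (go to 4, an L position)
n=11: L (options 10(W), 8(W), 6(W), 5(W) are all W)
n=12: W (go to 11, an L position)
n=13: L (options 12(W), 10(W), 8(W), 7(W) are all W)
n=14: W (go to 13, an L position)
n=15: L (options 14(W), 12(W), 10(W), 9(W) are all W)
n=16: W (go to 15, an L position)
n=17: W (go to 11, an L position)
n=18: W (go to 15, an L position)
n=19: W (go to 13, an L position)
n=20: W (go to 15, an L position)
n=21: W (go to 15, an L position)
n=22: L (options 21(W), 19(W), 17(W), 16(W) are all W)
n=23: W (go to 22, an L position)
n=24: L (options 23(W), 21(W), 19(W), 18(W) are all W)
n=25: W (go to 24, an L position)
From 25, the L positions reachable in one move are: 24, 22. Any move reaching one of these is winning.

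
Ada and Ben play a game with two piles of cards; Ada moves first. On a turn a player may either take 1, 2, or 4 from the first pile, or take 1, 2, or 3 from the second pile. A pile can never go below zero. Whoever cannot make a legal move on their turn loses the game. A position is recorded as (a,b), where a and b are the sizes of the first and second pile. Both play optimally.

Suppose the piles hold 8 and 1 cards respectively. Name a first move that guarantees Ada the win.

Move to (7,1).

Positions with no move are L. A position that does have a move is losing for the player to move precisely when every available move leads to a winning position for the opponent. Fill in the labels:
No move ever increases a pile, so every position that can arise here has a ≤ 8 and b ≤ 1; it is enough to label the cells with 0 ≤ a ≤ 8 and 0 ≤ b ≤ 1.
Every move lowers a or b (never raises either), so fill the grid row by row in increasing a, and left to right within a row: each cell's successors are then already labelled.
      b=0  b=1
a=0:    L    W
a=1:    W    L
a=2:    W    W
a=3:    L    W
a=4:    W    L
a=5:    W    W
a=6:    L    W
a=7:    W    L
a=8:    W    W
Cells with no legal move (terminal, hence L): (0,0).
The remaining L cells, each justified by listing all of its moves:
(1,1): moves to (0,1)(W), (1,0)(W); every one is W ⇒ L
(3,0): moves to (2,0)(W), (1,0)(W); every one is W ⇒ L
(4,1): moves to (3,1)(W), (2,1)(W), (0,1)(W), (4,0)(W); every one is W ⇒ L
(6,0): moves to (5,0)(W), (4,0)(W), (2,0)(W); every one is W ⇒ L
(7,1): moves to (6,1)(W), (5,1)(W), (3,1)(W), (7,0)(W); every one is W ⇒ L
Every other cell has at least one move into one of the L cells above, so it is W.
From (8,1), the L positions reachable in one move are: (7,1), (4,1). Any move reaching one of these is winning.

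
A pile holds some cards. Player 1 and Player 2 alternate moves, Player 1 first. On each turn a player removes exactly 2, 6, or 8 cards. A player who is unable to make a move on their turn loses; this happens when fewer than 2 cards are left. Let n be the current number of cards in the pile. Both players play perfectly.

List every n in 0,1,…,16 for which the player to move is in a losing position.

0, 1, 4, 5, 14, 15

Positions with no move are L. A position that does have a move is losing for the player to move precisely when every available move leads to a winning position for the opponent. Fill in the labels:
n=0: no move → L
n=1: no move → L
n=2: W (go to 0, an L position)
n=3: W (go to 1, an L position)
n=4: L (sole option 2(W) is W)
n=5: L (sole option 3(W) is W)
n=6: W (go to 4, an L position)
n=7: W (go to 5, an L position)
n=8: W (go to 0, an L position)
n=9: W (go to 1, an L position)
n=10: W (go to 4, an L position)
n=11: W (go to 5, an L position)
n=12: W (go to 4, an L position)
n=13: W (go to 5, an L position)
n=14: L (options 12(W), 8(W), 6(W) are all W)
n=15: L (options 13(W), 9(W), 7(W) are all W)
n=16: W (go to 14, an L position)
The losing starting values of n are exactly the entries labelled L in this table (6 of them).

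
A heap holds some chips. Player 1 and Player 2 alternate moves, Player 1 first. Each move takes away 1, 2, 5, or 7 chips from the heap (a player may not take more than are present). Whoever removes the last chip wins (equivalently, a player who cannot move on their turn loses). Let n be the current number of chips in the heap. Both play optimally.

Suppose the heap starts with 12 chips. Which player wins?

Classify positions by backward induction: terminal positions (no move available) are L. From any other position, the mover wins iff some move reaches an L.
n=0: no move → L
n=1: →0(L), so W
n=2: →0(L), so W
n=3: →2(W), 1(W) — all W, so L
n=4: →3(L), so W
n=5: →3(L), so W
n=6: →5(W), 4(W), 1(W) — all W, so L
n=7: →6(L), so W
n=8: →6(L), so W
n=9: →8(W), 7(W), 4(W), 2(W) — all W, so L
n=10: →9(L), so W
n=11: →9(L), so W
n=12: →11(W), 10(W), 7(W), 5(W) — all W, so L
The starting position 12 is L: whatever Player 1 does, the opponent receives a W position.

Player 2 wins.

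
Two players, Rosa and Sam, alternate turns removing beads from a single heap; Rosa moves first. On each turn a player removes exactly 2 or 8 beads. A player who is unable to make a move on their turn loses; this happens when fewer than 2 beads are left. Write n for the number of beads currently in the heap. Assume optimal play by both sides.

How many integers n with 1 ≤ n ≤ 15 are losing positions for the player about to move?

Build the W/L table. Terminal = L. A non-terminal position is W if it has a move to some L; otherwise it is L.
n=0: no move → L
n=1: no move → L
n=2: →0(L), so W
n=3: →1(L), so W
n=4: →2(W) only, which is W, so L
n=5: →3(W) only, which is W, so L
n=6: →4(L), so W
n=7: →5(L), so W
n=8: →0(L), so W
n=9: →1(L), so W
n=10: →8(W), 2(W) — all W, so L
n=11: →9(W), 3(W) — all W, so L
n=12: →10(L), so W
n=13: →11(L), so W
n=14: →12(W), 6(W) — all W, so L
n=15: →13(W), 7(W) — all W, so L
L entries with 1 ≤ n ≤ 15 (n=0 is outside the asked range and is not counted): n = 1, 4, 5, 10, 11, 14, 15; that makes 7.

7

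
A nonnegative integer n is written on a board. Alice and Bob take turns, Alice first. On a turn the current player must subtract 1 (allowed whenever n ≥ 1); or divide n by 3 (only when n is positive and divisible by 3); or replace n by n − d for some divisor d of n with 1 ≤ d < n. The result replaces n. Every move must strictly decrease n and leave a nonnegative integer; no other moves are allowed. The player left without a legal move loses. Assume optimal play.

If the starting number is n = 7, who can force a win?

Work bottom-up. With no move the player to move loses. Otherwise the position is W if at least one move leads to an L position for the opponent, and L if every move leads to a W.
n=0: no move → L
n=1: can move to 0, which is L ⇒ W
n=2: the only move is to 1(W), a W ⇒ L
n=3: can move to 2, which is L ⇒ W
n=4: can move to 2, which is L ⇒ W
n=5: the only move is to 4(W), a W ⇒ L
n=6: can move to 2, which is L ⇒ W
n=7: the only move is to 6(W), a W ⇒ L
Every move from 7 reaches a W position, so the mover loses.

Bob wins.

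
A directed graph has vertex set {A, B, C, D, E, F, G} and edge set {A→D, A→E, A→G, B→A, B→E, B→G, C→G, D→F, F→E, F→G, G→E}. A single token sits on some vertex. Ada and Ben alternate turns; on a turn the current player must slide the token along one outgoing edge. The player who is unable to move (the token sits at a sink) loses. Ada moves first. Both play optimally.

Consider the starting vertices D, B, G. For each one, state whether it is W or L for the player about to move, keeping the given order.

Label each position W (a win for the player to move) or L (a loss). A position with no legal move is L; any other position is W exactly when some move reaches an L, and L when every move reaches a W.
Every edge goes from a vertex to one that appears earlier in the order E, G, C, F, D, A, B, so processing vertices in that order labels each vertex after all of its successors.
E: no outgoing edge → L
G: W (go to E, an L position)
C: L (sole option G(W) is W)
F: W (go to E, an L position)
D: L (sole option F(W) is W)
A: W (go to D, an L position)
B: W (go to E, an L position)

D: L, B: W, G: W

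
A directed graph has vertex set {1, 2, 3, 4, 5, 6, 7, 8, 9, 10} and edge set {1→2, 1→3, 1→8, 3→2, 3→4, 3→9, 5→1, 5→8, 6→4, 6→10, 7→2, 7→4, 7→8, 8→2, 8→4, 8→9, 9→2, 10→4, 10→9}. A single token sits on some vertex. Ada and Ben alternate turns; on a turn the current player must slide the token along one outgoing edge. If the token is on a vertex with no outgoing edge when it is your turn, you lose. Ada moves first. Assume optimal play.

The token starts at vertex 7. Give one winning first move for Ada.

Build the W/L table. Terminal = L. A non-terminal position is W if it has a move to some L; otherwise it is L.
Every edge goes from a vertex to one that appears earlier in the order 2, 4, 9, 10, 8, 3, 1, 6, 5, 7, so processing vertices in that order labels each vertex after all of its successors.
2: no outgoing edge → L
4: no outgoing edge → L
9: W (go to 2, an L position)
10: W (go to 4, an L position)
8: W (go to 4, an L position)
3: W (go to 4, an L position)
1: W (go to 2, an L position)
6: W (go to 4, an L position)
5: L (options 1(W), 8(W) are all W)
7: W (go to 4, an L position)
From 7, the L positions reachable in one move are: 4, 2. Any move reaching one of these is winning.

Move to 4.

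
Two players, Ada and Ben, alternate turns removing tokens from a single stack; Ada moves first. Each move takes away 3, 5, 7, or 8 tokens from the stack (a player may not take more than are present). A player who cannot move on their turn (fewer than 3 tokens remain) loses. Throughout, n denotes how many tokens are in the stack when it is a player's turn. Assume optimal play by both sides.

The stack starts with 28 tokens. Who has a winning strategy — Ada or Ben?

Positions with no move are L. A position that does have a move is losing for the player to move precisely when every available move leads to a winning position for the opponent. Fill in the labels:
n=0: no move → L
n=1: no move → L
n=2: no move → L
n=3: W (go to 0, an L position)
n=4: W (go to 1, an L position)
n=5: W (go to 2, an L position)
n=6: W (go to 1, an L position)
n=7: W (go to 2, an L position)
n=8: W (go to 1, an L position)
n=9: W (go to 2, an L position)
n=10: W (go to 2, an L position)
n=11: L (options 8(W), 6(W), 4(W), 3(W) are all W)
n=12: L (options 9(W), 7(W), 5(W), 4(W) are all W)
n=13: L (options 10(W), 8(W), 6(W), 5(W) are all W)
n=14: W (go to 11, an L position)
n=15: W (go to 12, an L position)
n=16: W (go to 13, an L position)
n=17: W (go to 12, an L position)
n=18: W (go to 13, an L position)
n=19: W (go to 12, an L position)
n=20: W (go to 13, an L position)
n=21: W (go to 13, an L position)
n=22: L (options 19(W), 17(W), 15(W), 14(W) are all W)
n=23: L (options 20(W), 18(W), 16(W), 15(W) are all W)
n=24: L (options 21(W), 19(W), 17(W), 16(W) are all W)
n=25: W (go to 22, an L position)
n=26: W (go to 23, an L position)
n=27: W (go to 24, an L position)
n=28: W (go to 23, an L position)
The starting position 28 is W: Ada should remove 5, leaving 23, handing over an L position.

Ada wins.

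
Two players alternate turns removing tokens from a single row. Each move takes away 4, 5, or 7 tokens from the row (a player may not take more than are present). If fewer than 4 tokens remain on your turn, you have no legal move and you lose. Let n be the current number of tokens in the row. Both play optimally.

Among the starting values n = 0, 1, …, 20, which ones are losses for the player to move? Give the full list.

0, 1, 2, 3, 11, 12, 13, 14

Build the W/L table. Terminal = L. A non-terminal position is W if it has a move to some L; otherwise it is L.
n=0: no move → L
n=1: no move → L
n=2: no move → L
n=3: no move → L
n=4: reaches L-position 0 → W
n=5: reaches L-position 1 → W
n=6: reaches L-position 2 → W
n=7: reaches L-position 3 → W
n=8: reaches L-position 3 → W
n=9: reaches L-position 2 → W
n=10: reaches L-position 3 → W
n=11: only reaches 7(W), 6(W), 4(W), all W → L
n=12: only reaches 8(W), 7(W), 5(W), all W → L
n=13: only reaches 9(W), 8(W), 6(W), all W → L
n=14: only reaches 10(W), 9(W), 7(W), all W → L
n=15: reaches L-position 11 → W
n=16: reaches L-position 12 → W
n=17: reaches L-position 13 → W
n=18: reaches L-position 14 → W
n=19: reaches L-position 14 → W
n=20: reaches L-position 13 → W
The losing starting values of n are exactly the entries labelled L in this table (8 of them).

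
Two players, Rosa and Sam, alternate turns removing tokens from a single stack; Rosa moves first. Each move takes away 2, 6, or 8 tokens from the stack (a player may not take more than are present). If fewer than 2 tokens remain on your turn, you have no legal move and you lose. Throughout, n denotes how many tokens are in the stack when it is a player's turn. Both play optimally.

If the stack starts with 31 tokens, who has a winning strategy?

Rosa wins.

Build the W/L table. Terminal = L. A non-terminal position is W if it has a move to some L; otherwise it is L.
n=0: no move → L
n=1: no move → L
n=2: W (go to 0, an L position)
n=3: W (go to 1, an L position)
n=4: L (sole option 2(W) is W)
n=5: L (sole option 3(W) is W)
n=6: W (go to 4, an L position)
n=7: W (go to 5, an L position)
n=8: W (go to 0, an L position)
n=9: W (go to 1, an L position)
n=10: W (go to 4, an L position)
n=11: W (go to 5, an L position)
n=12: W (go to 4, an L position)
n=13: W (go to 5, an L position)
n=14: L (options 12(W), 8(W), 6(W) are all W)
n=15: L (options 13(W), 9(W), 7(W) are all W)
n=16: W (go to 14, an L position)
n=17: W (go to 15, an L position)
n=18: L (options 16(W), 12(W), 10(W) are all W)
n=19: L (options 17(W), 13(W), 11(W) are all W)
n=20: W (go to 18, an L position)
n=21: W (go to 19, an L position)
n=22: W (go to 14, an L position)
n=23: W (go to 15, an L position)
n=24: W (go to 18, an L position)
n=25: W (go to 19, an L position)
n=26: W (go to 18, an L position)
n=27: W (go to 19, an L position)
n=28: L (options 26(W), 22(W), 20(W) are all W)
n=29: L (options 27(W), 23(W), 21(W) are all W)
n=30: W (go to 28, an L position)
n=31: W (go to 29, an L position)
The starting position 31 is W: Rosa should remove 2, leaving 29, handing over an L position.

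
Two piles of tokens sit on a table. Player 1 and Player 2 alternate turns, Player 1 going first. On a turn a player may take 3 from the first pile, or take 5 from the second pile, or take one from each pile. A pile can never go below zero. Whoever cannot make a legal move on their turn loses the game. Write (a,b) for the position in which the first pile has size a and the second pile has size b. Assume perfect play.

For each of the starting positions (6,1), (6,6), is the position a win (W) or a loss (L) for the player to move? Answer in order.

Build the W/L table. Terminal = L. A non-terminal position is W if it has a move to some L; otherwise it is L.
No move ever increases a pile, so every position that can arise here has a ≤ 6 and b ≤ 6; it is enough to label the cells with 0 ≤ a ≤ 6 and 0 ≤ b ≤ 6.
Every move lowers a or b (never raises either), so fill the grid row by row in increasing a, and left to right within a row: each cell's successors are then already labelled.
      b=0  b=1  b=2  b=3  b=4  b=5  b=6
a=0:    L    L    L    L    L    W    W
a=1:    L    W    W    W    W    W    L
a=2:    L    W    L    L    L    W    L
a=3:    W    W    W    W    W    W    L
a=4:    W    L    L    L    L    L    W
a=5:    W    L    W    W    W    W    W
a=6:    L    L    W    L    L    W    W
Cells with no legal move (terminal, hence L): (0,0), (0,1), (0,2), (0,3), (0,4), (1,0), (2,0).
The remaining L cells, each justified by listing all of its moves:
(1,6): only reaches (1,1)(W), (0,5)(W), all W → L
(2,2): only reaches (1,1)(W), which is W → L
(2,3): only reaches (1,2)(W), which is W → L
(2,4): only reaches (1,3)(W), which is W → L
(2,6): only reaches (2,1)(W), (1,5)(W), all W → L
(3,6): only reaches (0,6)(W), (3,1)(W), (2,5)(W), all W → L
(4,1): only reaches (1,1)(W), (3,0)(W), all W → L
(4,2): only reaches (1,2)(W), (3,1)(W), all W → L
(4,3): only reaches (1,3)(W), (3,2)(W), all W → L
(4,4): only reaches (1,4)(W), (3,3)(W), all W → L
(4,5): only reaches (1,5)(W), (4,0)(W), (3,4)(W), all W → L
(5,1): only reaches (2,1)(W), (4,0)(W), all W → L
(6,0): only reaches (3,0)(W), which is W → L
(6,1): only reaches (3,1)(W), (5,0)(W), all W → L
(6,3): only reaches (3,3)(W), (5,2)(W), all W → L
(6,4): only reaches (3,4)(W), (5,3)(W), all W → L
Every other cell has at least one move into one of the L cells above, so it is W.
(6,1): one of the L cells justified above, so L
(6,6): the move to (3,6) reaches an L cell, so W

(6,1): L, (6,6): W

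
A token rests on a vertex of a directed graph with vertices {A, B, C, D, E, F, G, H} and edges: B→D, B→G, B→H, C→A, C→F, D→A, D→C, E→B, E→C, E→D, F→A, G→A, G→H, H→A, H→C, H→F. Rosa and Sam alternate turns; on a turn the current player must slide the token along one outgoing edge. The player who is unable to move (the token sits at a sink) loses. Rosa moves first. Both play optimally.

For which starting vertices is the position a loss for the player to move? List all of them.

A, B

Positions with no move are L. A position that does have a move is losing for the player to move precisely when every available move leads to a winning position for the opponent. Fill in the labels:
Every edge goes from a vertex to one that appears earlier in the order A, F, C, H, G, D, B, E, so processing vertices in that order labels each vertex after all of its successors.
A: no outgoing edge → L
F: →A(L), so W
C: →A(L), so W
H: →A(L), so W
G: →A(L), so W
D: →A(L), so W
B: →D(W), G(W), H(W) — all W, so L
E: →B(L), so W
Reading off the rows marked L gives the requested list; there are 2 such vertices.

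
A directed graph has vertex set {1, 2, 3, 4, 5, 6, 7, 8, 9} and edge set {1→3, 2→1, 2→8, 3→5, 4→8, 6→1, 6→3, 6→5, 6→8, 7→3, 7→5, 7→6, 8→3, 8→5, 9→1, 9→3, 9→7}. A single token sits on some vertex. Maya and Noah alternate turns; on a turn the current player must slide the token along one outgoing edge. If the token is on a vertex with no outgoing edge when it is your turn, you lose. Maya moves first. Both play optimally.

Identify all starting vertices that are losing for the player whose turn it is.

Use the standard recursion: the mover loses at a terminal position; elsewhere, the mover wins exactly when some move hands the opponent an L position.
Every edge goes from a vertex to one that appears earlier in the order 5, 3, 8, 1, 2, 6, 7, 4, 9, so processing vertices in that order labels each vertex after all of its successors.
5: no outgoing edge → L
3: reaches L-position 5 → W
8: reaches L-position 5 → W
1: only reaches 3(W), which is W → L
2: reaches L-position 1 → W
6: reaches L-position 1 → W
7: reaches L-position 5 → W
4: only reaches 8(W), which is W → L
9: reaches L-position 1 → W
Reading off the rows marked L gives the requested list; there are 3 such vertices.

1, 4, 5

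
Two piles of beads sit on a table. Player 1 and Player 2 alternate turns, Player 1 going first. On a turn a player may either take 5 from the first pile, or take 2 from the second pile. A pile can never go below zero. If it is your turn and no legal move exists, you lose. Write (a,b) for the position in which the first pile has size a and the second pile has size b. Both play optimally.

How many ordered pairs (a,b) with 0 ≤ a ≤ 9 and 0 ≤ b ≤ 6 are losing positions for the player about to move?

35

Compute win/loss labels from the base case upward. A position with no move is L. Any other position is W if it can reach an L in one move, else L.
Every move lowers a or b (never raises either), so fill the grid row by row in increasing a, and left to right within a row: each cell's successors are then already labelled.
      b=0  b=1  b=2  b=3  b=4  b=5  b=6
a=0:    L    L    W    W    L    L    W
a=1:    L    L    W    W    L    L    W
a=2:    L    L    W    W    L    L    W
a=3:    L    L    W    W    L    L    W
a=4:    L    L    W    W    L    L    W
a=5:    W    W    L    L    W    W    L
a=6:    W    W    L    L    W    W    L
a=7:    W    W    L    L    W    W    L
a=8:    W    W    L    L    W    W    L
a=9:    W    W    L    L    W    W    L
Cells with no legal move (terminal, hence L): (0,0), (0,1), (1,0), (1,1), (2,0), (2,1), (3,0), (3,1), (4,0), (4,1).
The remaining L cells, each justified by listing all of its moves:
(0,4): only reaches (0,2)(W), which is W → L
(0,5): only reaches (0,3)(W), which is W → L
(1,4): only reaches (1,2)(W), which is W → L
(1,5): only reaches (1,3)(W), which is W → L
(2,4): only reaches (2,2)(W), which is W → L
(2,5): only reaches (2,3)(W), which is W → L
(3,4): only reaches (3,2)(W), which is W → L
(3,5): only reaches (3,3)(W), which is W → L
(4,4): only reaches (4,2)(W), which is W → L
(4,5): only reaches (4,3)(W), which is W → L
(5,2): only reaches (0,2)(W), (5,0)(W), all W → L
(5,3): only reaches (0,3)(W), (5,1)(W), all W → L
(5,6): only reaches (0,6)(W), (5,4)(W), all W → L
(6,2): only reaches (1,2)(W), (6,0)(W), all W → L
(6,3): only reaches (1,3)(W), (6,1)(W), all W → L
(6,6): only reaches (1,6)(W), (6,4)(W), all W → L
(7,2): only reaches (2,2)(W), (7,0)(W), all W → L
(7,3): only reaches (2,3)(W), (7,1)(W), all W → L
(7,6): only reaches (2,6)(W), (7,4)(W), all W → L
(8,2): only reaches (3,2)(W), (8,0)(W), all W → L
(8,3): only reaches (3,3)(W), (8,1)(W), all W → L
(8,6): only reaches (3,6)(W), (8,4)(W), all W → L
(9,2): only reaches (4,2)(W), (9,0)(W), all W → L
(9,3): only reaches (4,3)(W), (9,1)(W), all W → L
(9,6): only reaches (4,6)(W), (9,4)(W), all W → L
Every other cell has at least one move into one of the L cells above, so it is W.
L cells per row: a=0: 4, a=1: 4, a=2: 4, a=3: 4, a=4: 4, a=5: 3, a=6: 3, a=7: 3, a=8: 3, a=9: 3; total 35.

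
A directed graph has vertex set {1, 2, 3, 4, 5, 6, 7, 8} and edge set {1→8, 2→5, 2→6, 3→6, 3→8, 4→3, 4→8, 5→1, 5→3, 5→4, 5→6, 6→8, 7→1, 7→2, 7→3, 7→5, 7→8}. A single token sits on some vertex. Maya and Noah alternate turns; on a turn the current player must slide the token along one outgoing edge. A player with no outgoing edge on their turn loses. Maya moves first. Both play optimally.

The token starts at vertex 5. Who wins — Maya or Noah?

Noah wins.

Label each position W (a win for the player to move) or L (a loss). A position with no legal move is L; any other position is W exactly when some move reaches an L, and L when every move reaches a W.
Every edge goes from a vertex to one that appears earlier in the order 8, 6, 3, 1, 4, 5, 2, 7, so processing vertices in that order labels each vertex after all of its successors.
8: no outgoing edge → L
6: can move to 8, which is L ⇒ W
3: can move to 8, which is L ⇒ W
1: can move to 8, which is L ⇒ W
4: can move to 8, which is L ⇒ W
5: moves to 4(W), 1(W), 3(W), 6(W); every one is W ⇒ L
2: can move to 5, which is L ⇒ W
7: can move to 5, which is L ⇒ W
The starting position 5 is L: whatever Maya does, the opponent receives a W position.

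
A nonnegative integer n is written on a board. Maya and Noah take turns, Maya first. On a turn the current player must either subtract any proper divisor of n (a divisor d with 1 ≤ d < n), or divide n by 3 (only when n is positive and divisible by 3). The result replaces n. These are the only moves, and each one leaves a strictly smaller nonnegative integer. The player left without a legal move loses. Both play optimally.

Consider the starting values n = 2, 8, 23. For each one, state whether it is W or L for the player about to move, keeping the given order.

2: W, 8: W, 23: L

Positions with no move are L. A position that does have a move is losing for the player to move precisely when every available move leads to a winning position for the opponent. Fill in the labels:
n=0: no move → L
n=1: no move → L
n=2: →1(L), so W
n=3: →1(L), so W
n=4: →2(W), 3(W) — all W, so L
n=5: →4(L), so W
n=6: →4(L), so W
n=7: →6(W) only, which is W, so L
n=8: →4(L), so W
n=9: →3(W), 6(W), 8(W) — all W, so L
n=10: →9(L), so W
n=11: →10(W) only, which is W, so L
n=12: →4(L), so W
n=13: →12(W) only, which is W, so L
n=14: →7(L), so W
n=15: →5(W), 10(W), 12(W), 14(W) — all W, so L
n=16: →15(L), so W
n=17: →16(W) only, which is W, so L
n=18: →9(L), so W
n=19: →18(W) only, which is W, so L
n=20: →15(L), so W
n=21: →7(L), so W
n=22: →11(L), so W
n=23: →22(W) only, which is W, so L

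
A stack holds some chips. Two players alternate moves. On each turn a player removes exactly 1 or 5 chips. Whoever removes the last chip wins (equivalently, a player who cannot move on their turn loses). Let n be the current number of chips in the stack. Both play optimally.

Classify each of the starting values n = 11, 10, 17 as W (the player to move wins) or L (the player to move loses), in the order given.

11: W, 10: L, 17: W

Label each position W (a win for the player to move) or L (a loss). A position with no legal move is L; any other position is W exactly when some move reaches an L, and L when every move reaches a W.
n=0: no move → L
n=1: can move to 0, which is L ⇒ W
n=2: the only move is to 1(W), a W ⇒ L
n=3: can move to 2, which is L ⇒ W
n=4: the only move is to 3(W), a W ⇒ L
n=5: can move to 4, which is L ⇒ W
n=6: moves to 5(W), 1(W); every one is W ⇒ L
n=7: can move to 6, which is L ⇒ W
n=8: moves to 7(W), 3(W); every one is W ⇒ L
n=9: can move to 8, which is L ⇒ W
n=10: moves to 9(W), 5(W); every one is W ⇒ L
n=11: can move to 10, which is L ⇒ W
n=12: moves to 11(W), 7(W); every one is W ⇒ L
n=13: can move to 12, which is L ⇒ W
n=14: moves to 13(W), 9(W); every one is W ⇒ L
n=15: can move to 14, which is L ⇒ W
n=16: moves to 15(W), 11(W); every one is W ⇒ L
n=17: can move to 16, which is L ⇒ W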